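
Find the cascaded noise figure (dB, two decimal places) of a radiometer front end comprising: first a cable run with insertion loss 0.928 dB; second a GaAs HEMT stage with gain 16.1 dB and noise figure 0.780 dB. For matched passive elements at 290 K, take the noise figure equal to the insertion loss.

Convert to linear (a loss of L dB is a gain of −L dB): F_i = 10^(NF_i/10), G_i = 10^(G_i,dB/10)
  Stage 1: F_1 = 10^(0.928/10) = 1.238, G_1 = 10^(−0.928/10) = 0.8076
  Stage 2: F_2 = 10^(0.780/10) = 1.197, G_2 = 10^(16.1/10) = 40.74
Friis cascade:
  F = 1.238 + (1.197 − 1)/0.8076 = 1.482
NF = 10 log₁₀(1.482) = 1.71 dB

1.71 dB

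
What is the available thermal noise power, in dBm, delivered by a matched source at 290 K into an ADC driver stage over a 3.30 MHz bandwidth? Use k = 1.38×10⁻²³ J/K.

P_n = kTB = 1.38×10⁻²³ × 290 × 3.30×10⁶ = 1.32×10⁻¹⁴ W
In dBm: 10 log₁₀(1.32×10⁻¹⁴ / 10⁻³) = −108.8 dBm

−108.8 dBm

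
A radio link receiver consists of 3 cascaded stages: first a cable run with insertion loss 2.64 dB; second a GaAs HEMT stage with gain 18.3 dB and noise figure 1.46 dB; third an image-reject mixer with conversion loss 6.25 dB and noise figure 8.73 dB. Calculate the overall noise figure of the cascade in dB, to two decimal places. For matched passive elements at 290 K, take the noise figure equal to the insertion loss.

4.39 dB

Convert to linear (a loss of L dB is a gain of −L dB): F_i = 10^(NF_i/10), G_i = 10^(G_i,dB/10)
  Stage 1: F_1 = 10^(2.64/10) = 1.837, G_1 = 10^(−2.64/10) = 0.5445
  Stage 2: F_2 = 10^(1.46/10) = 1.400, G_2 = 10^(18.3/10) = 67.61
  Stage 3: F_3 = 10^(8.73/10) = 7.464, G_3 = 10^(−6.25/10) = 0.2371
Friis cascade:
  F = 1.837 + (1.400 − 1)/0.5445 + (7.464 − 1)/36.81 = 2.746
NF = 10 log₁₀(2.746) = 4.39 dB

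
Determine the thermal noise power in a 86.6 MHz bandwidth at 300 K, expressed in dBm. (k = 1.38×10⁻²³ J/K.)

P_n = kTB = 1.38×10⁻²³ × 300 × 8.66×10⁷ = 3.59×10⁻¹³ W
In dBm: 10 log₁₀(3.59×10⁻¹³ / 10⁻³) = −94.5 dBm

−94.5 dBm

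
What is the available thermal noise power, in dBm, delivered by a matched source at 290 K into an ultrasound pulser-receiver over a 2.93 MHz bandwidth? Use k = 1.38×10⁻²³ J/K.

−109.3 dBm

P_n = kTB = 1.38×10⁻²³ × 290 × 2.93×10⁶ = 1.17×10⁻¹⁴ W
In dBm: 10 log₁₀(1.17×10⁻¹⁴ / 10⁻³) = −109.3 dBm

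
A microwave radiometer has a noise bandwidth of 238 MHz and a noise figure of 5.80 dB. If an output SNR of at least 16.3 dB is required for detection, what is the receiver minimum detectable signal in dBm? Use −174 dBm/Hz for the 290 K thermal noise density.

−68.1 dBm

Sensitivity = −174 + 10 log₁₀(B) + NF + SNR_min
= −174 + 83.77 + 5.80 + 16.3
= −68.13 dBm → −68.1 dBm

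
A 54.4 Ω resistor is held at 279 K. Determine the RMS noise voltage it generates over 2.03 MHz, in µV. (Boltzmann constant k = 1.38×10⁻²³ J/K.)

V_n = √(4kTRB)
4kTRB = 4 × 1.38×10⁻²³ × 279 × 5.44×10¹ × 2.03×10⁶ = 1.70×10⁻¹² V²
V_n = √(1.70×10⁻¹²) = 1.30×10⁻⁶ V = 1.30 µV

1.30 µV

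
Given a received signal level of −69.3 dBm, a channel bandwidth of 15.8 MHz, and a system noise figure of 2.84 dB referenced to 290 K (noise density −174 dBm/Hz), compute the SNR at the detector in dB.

29.9 dB

Noise floor: N = −174 + 10 log₁₀(B) + NF
10 log₁₀(1.58×10⁷) = 71.99 dB
N = −174 + 71.99 + 2.84 = −99.17 dBm
SNR = P_sig − N = −69.3 − (−99.17) = 29.87 dB → 29.9 dB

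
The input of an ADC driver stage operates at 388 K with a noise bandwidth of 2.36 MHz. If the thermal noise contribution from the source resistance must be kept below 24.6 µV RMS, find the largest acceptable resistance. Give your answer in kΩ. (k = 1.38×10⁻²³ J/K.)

Johnson–Nyquist: V_n = √(4kTRB) ⇒ R = V_n² / (4kTB)
4kTB = 4 × 1.38×10⁻²³ × 388 × 2.36×10⁶ = 5.05×10⁻¹⁴
R = (2.46×10⁻⁵)² / 5.05×10⁻¹⁴ = 1.20×10⁴ Ω = 12.0 kΩ

12.0 kΩ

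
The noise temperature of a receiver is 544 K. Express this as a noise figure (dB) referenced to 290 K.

F = 1 + T_e/T₀ = 1 + 544/290 = 2.87586
NF = 10 log₁₀(2.87586) = 4.59 dB

4.59 dB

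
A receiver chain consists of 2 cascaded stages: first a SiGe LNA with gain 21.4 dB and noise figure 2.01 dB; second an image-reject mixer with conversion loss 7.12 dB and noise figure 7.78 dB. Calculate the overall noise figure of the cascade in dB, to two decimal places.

Convert to linear (a loss of L dB is a gain of −L dB): F_i = 10^(NF_i/10), G_i = 10^(G_i,dB/10)
  Stage 1: F_1 = 10^(2.01/10) = 1.589, G_1 = 10^(21.4/10) = 138.0
  Stage 2: F_2 = 10^(7.78/10) = 5.998, G_2 = 10^(−7.12/10) = 0.1941
Friis cascade:
  F = 1.589 + (5.998 − 1)/138.0 = 1.625
NF = 10 log₁₀(1.625) = 2.11 dB

2.11 dB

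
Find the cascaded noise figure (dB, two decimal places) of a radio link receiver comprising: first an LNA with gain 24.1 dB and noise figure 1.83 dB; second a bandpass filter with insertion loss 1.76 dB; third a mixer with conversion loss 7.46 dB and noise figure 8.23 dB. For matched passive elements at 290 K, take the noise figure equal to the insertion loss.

Convert to linear (a loss of L dB is a gain of −L dB): F_i = 10^(NF_i/10), G_i = 10^(G_i,dB/10)
  Stage 1: F_1 = 10^(1.83/10) = 1.524, G_1 = 10^(24.1/10) = 257.0
  Stage 2: F_2 = 10^(1.76/10) = 1.500, G_2 = 10^(−1.76/10) = 0.6668
  Stage 3: F_3 = 10^(8.23/10) = 6.653, G_3 = 10^(−7.46/10) = 0.1795
Friis cascade:
  F = 1.524 + (1.500 − 1)/257.0 + (6.653 − 1)/171.4 = 1.559
NF = 10 log₁₀(1.559) = 1.93 dB

1.93 dB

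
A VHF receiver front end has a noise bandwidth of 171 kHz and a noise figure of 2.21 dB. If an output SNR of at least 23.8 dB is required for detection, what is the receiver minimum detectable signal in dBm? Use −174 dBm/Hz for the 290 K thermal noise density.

−95.7 dBm

Sensitivity = −174 + 10 log₁₀(B) + NF + SNR_min
= −174 + 52.33 + 2.21 + 23.8
= −95.66 dBm → −95.7 dBm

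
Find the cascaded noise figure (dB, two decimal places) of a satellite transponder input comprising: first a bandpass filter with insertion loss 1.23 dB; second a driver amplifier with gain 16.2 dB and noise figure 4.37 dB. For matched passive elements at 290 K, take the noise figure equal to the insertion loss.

5.60 dB

Convert to linear (a loss of L dB is a gain of −L dB): F_i = 10^(NF_i/10), G_i = 10^(G_i,dB/10)
  Stage 1: F_1 = 10^(1.23/10) = 1.327, G_1 = 10^(−1.23/10) = 0.7534
  Stage 2: F_2 = 10^(4.37/10) = 2.735, G_2 = 10^(16.2/10) = 41.69
Friis cascade:
  F = 1.327 + (2.735 − 1)/0.7534 = 3.631
NF = 10 log₁₀(3.631) = 5.60 dB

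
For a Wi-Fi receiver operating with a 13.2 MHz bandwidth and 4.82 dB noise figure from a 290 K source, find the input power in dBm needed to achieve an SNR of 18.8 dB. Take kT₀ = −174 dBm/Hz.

Sensitivity = −174 + 10 log₁₀(B) + NF + SNR_min
= −174 + 71.21 + 4.82 + 18.8
= −79.17 dBm → −79.2 dBm

−79.2 dBm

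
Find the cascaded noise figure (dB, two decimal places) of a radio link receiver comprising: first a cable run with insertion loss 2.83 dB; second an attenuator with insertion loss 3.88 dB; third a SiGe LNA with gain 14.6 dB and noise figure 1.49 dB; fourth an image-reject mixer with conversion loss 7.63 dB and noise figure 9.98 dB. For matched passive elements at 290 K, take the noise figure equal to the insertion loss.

Convert to linear (a loss of L dB is a gain of −L dB): F_i = 10^(NF_i/10), G_i = 10^(G_i,dB/10)
  Stage 1: F_1 = 10^(2.83/10) = 1.919, G_1 = 10^(−2.83/10) = 0.5212
  Stage 2: F_2 = 10^(3.88/10) = 2.443, G_2 = 10^(−3.88/10) = 0.4093
  Stage 3: F_3 = 10^(1.49/10) = 1.409, G_3 = 10^(14.6/10) = 28.84
  Stage 4: F_4 = 10^(9.98/10) = 9.954, G_4 = 10^(−7.63/10) = 0.1726
Friis cascade:
  F = 1.919 + (2.443 − 1)/0.5212 + (1.409 − 1)/0.2133 + (9.954 − 1)/6.152 = 8.062
NF = 10 log₁₀(8.062) = 9.06 dB

9.06 dB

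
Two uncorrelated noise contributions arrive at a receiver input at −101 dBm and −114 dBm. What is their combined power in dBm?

−100.8 dBm

Convert to linear, add, convert back:
P₁ = 7.94×10⁻¹⁴ W, P₂ = 3.98×10⁻¹⁵ W
P_tot = 8.34×10⁻¹⁴ W → 10 log₁₀(P_tot / 10⁻³) = −100.8 dBm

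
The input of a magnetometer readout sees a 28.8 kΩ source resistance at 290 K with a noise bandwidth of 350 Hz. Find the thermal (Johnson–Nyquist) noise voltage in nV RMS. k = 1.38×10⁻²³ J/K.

402 nV

V_n = √(4kTRB)
4kTRB = 4 × 1.38×10⁻²³ × 290 × 2.88×10⁴ × 3.50×10² = 1.61×10⁻¹³ V²
V_n = √(1.61×10⁻¹³) = 4.02×10⁻⁷ V = 402 nV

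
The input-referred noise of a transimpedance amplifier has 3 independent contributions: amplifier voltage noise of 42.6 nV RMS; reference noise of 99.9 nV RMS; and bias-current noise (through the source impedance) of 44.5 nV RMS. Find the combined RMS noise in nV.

117 nV

Uncorrelated sources add in power (mean-square): V_tot = √(ΣV_i²)
V_tot = √[(4.26×10⁻⁸)² + (9.99×10⁻⁸)² + (4.45×10⁻⁸)²] = 1.17×10⁻⁷ V = 117 nV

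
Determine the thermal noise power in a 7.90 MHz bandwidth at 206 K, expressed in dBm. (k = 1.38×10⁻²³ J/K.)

P_n = kTB = 1.38×10⁻²³ × 206 × 7.90×10⁶ = 2.25×10⁻¹⁴ W
In dBm: 10 log₁₀(2.25×10⁻¹⁴ / 10⁻³) = −106.5 dBm

−106.5 dBm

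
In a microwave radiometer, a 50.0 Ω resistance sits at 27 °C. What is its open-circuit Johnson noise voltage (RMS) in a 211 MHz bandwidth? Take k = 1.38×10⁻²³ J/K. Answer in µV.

T = 27 °C + 273.15 = 300.15 K
V_n = √(4kTRB)
4kTRB = 4 × 1.38×10⁻²³ × 300.15 × 5.00×10¹ × 2.11×10⁸ = 1.75×10⁻¹⁰ V²
V_n = √(1.75×10⁻¹⁰) = 1.32×10⁻⁵ V = 13.2 µV

13.2 µV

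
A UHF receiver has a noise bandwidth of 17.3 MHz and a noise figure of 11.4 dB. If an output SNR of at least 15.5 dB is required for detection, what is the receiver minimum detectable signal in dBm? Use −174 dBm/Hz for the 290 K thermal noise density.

Sensitivity = −174 + 10 log₁₀(B) + NF + SNR_min
= −174 + 72.38 + 11.4 + 15.5
= −74.72 dBm → −74.7 dBm

−74.7 dBm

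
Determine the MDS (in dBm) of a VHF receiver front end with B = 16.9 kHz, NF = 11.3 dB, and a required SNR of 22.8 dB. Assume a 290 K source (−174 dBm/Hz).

Sensitivity = −174 + 10 log₁₀(B) + NF + SNR_min
= −174 + 42.28 + 11.3 + 22.8
= −97.62 dBm → −97.6 dBm

−97.6 dBm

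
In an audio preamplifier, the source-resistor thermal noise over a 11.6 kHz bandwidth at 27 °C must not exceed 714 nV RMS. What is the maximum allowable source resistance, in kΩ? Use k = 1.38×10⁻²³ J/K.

2.65 kΩ

T = 27 °C + 273.15 = 300.15 K
Johnson–Nyquist: V_n = √(4kTRB) ⇒ R = V_n² / (4kTB)
4kTB = 4 × 1.38×10⁻²³ × 300.15 × 1.16×10⁴ = 1.92×10⁻¹⁶
R = (7.14×10⁻⁷)² / 1.92×10⁻¹⁶ = 2.65×10³ Ω = 2.65 kΩ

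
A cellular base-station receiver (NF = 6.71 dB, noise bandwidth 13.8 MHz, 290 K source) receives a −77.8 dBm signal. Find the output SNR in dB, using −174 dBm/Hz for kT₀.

Noise floor: N = −174 + 10 log₁₀(B) + NF
10 log₁₀(1.38×10⁷) = 71.4 dB
N = −174 + 71.4 + 6.71 = −95.89 dBm
SNR = P_sig − N = −77.8 − (−95.89) = 18.09 dB → 18.1 dB

18.1 dB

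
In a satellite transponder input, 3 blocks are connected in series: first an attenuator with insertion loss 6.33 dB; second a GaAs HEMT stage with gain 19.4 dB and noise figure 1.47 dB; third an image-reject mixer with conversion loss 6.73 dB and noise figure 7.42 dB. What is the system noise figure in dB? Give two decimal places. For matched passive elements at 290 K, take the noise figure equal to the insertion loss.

Convert to linear (a loss of L dB is a gain of −L dB): F_i = 10^(NF_i/10), G_i = 10^(G_i,dB/10)
  Stage 1: F_1 = 10^(6.33/10) = 4.295, G_1 = 10^(−6.33/10) = 0.2328
  Stage 2: F_2 = 10^(1.47/10) = 1.403, G_2 = 10^(19.4/10) = 87.10
  Stage 3: F_3 = 10^(7.42/10) = 5.521, G_3 = 10^(−6.73/10) = 0.2123
Friis cascade:
  F = 4.295 + (1.403 − 1)/0.2328 + (5.521 − 1)/20.28 = 6.249
NF = 10 log₁₀(6.249) = 7.96 dB

7.96 dB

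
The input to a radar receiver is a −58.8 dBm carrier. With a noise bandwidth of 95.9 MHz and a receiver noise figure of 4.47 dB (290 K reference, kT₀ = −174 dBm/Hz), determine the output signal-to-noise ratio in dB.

Noise floor: N = −174 + 10 log₁₀(B) + NF
10 log₁₀(9.59×10⁷) = 79.82 dB
N = −174 + 79.82 + 4.47 = −89.71 dBm
SNR = P_sig − N = −58.8 − (−89.71) = 30.91 dB → 30.9 dB

30.9 dB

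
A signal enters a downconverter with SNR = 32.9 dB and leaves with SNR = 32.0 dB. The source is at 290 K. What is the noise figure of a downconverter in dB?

0.9 dB

NF (dB) = SNR_in(dB) − SNR_out(dB) when the source is at T₀
NF = 32.9 − 32.0 = 0.9 dB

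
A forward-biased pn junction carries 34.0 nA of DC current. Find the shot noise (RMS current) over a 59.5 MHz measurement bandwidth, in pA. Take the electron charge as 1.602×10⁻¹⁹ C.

I_n = √(2qI·B)
2qI·B = 2 × 1.602×10⁻¹⁹ × 3.40×10⁻⁸ × 5.95×10⁷ = 6.48×10⁻¹⁹ A²
I_n = √(6.48×10⁻¹⁹) = 8.05×10⁻¹⁰ A = 805 pA

805 pA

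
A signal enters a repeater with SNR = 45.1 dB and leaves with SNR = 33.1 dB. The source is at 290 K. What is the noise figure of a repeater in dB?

12.0 dB

NF (dB) = SNR_in(dB) − SNR_out(dB) when the source is at T₀
NF = 45.1 − 33.1 = 12.0 dB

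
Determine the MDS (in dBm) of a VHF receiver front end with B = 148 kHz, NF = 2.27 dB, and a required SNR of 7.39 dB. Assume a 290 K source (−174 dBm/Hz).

−112.6 dBm

Sensitivity = −174 + 10 log₁₀(B) + NF + SNR_min
= −174 + 51.7 + 2.27 + 7.39
= −112.64 dBm → −112.6 dBm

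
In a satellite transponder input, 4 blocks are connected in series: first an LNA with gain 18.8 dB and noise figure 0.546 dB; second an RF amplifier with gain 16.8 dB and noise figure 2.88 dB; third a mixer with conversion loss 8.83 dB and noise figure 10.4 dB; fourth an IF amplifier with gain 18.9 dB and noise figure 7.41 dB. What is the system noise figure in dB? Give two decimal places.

Convert to linear (a loss of L dB is a gain of −L dB): F_i = 10^(NF_i/10), G_i = 10^(G_i,dB/10)
  Stage 1: F_1 = 10^(0.546/10) = 1.134, G_1 = 10^(18.8/10) = 75.86
  Stage 2: F_2 = 10^(2.88/10) = 1.941, G_2 = 10^(16.8/10) = 47.86
  Stage 3: F_3 = 10^(10.4/10) = 10.96, G_3 = 10^(−8.83/10) = 0.1309
  Stage 4: F_4 = 10^(7.41/10) = 5.508, G_4 = 10^(18.9/10) = 77.62
Friis cascade:
  F = 1.134 + (1.941 − 1)/75.86 + (10.96 − 1)/3631 + (5.508 − 1)/475.3 = 1.159
NF = 10 log₁₀(1.159) = 0.64 dB

0.64 dB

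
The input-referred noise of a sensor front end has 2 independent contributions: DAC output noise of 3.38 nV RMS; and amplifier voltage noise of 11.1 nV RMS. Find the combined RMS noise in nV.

Uncorrelated sources add in power (mean-square): V_tot = √(ΣV_i²)
V_tot = √[(3.38×10⁻⁹)² + (1.11×10⁻⁸)²] = 1.16×10⁻⁸ V = 11.6 nV

11.6 nV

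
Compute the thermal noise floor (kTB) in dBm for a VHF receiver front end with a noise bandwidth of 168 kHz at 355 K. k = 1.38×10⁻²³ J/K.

P_n = kTB = 1.38×10⁻²³ × 355 × 1.68×10⁵ = 8.23×10⁻¹⁶ W
In dBm: 10 log₁₀(8.23×10⁻¹⁶ / 10⁻³) = −120.8 dBm

−120.8 dBm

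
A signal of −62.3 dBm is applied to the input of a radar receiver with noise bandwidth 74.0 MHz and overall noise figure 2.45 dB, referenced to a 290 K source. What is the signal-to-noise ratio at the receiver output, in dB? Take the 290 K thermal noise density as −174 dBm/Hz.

Noise floor: N = −174 + 10 log₁₀(B) + NF
10 log₁₀(7.40×10⁷) = 78.69 dB
N = −174 + 78.69 + 2.45 = −92.86 dBm
SNR = P_sig − N = −62.3 − (−92.86) = 30.56 dB → 30.6 dB

30.6 dB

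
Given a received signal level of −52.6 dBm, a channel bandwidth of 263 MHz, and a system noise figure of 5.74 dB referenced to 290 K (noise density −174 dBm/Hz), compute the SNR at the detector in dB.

Noise floor: N = −174 + 10 log₁₀(B) + NF
10 log₁₀(2.63×10⁸) = 84.2 dB
N = −174 + 84.2 + 5.74 = −84.06 dBm
SNR = P_sig − N = −52.6 − (−84.06) = 31.46 dB → 31.5 dB

31.5 dB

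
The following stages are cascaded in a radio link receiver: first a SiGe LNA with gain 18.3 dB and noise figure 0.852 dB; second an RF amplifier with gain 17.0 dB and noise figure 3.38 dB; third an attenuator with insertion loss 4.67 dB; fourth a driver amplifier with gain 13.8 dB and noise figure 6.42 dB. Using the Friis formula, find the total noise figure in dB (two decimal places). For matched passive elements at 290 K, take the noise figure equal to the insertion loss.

0.93 dB

Convert to linear (a loss of L dB is a gain of −L dB): F_i = 10^(NF_i/10), G_i = 10^(G_i,dB/10)
  Stage 1: F_1 = 10^(0.852/10) = 1.217, G_1 = 10^(18.3/10) = 67.61
  Stage 2: F_2 = 10^(3.38/10) = 2.178, G_2 = 10^(17.0/10) = 50.12
  Stage 3: F_3 = 10^(4.67/10) = 2.931, G_3 = 10^(−4.67/10) = 0.3412
  Stage 4: F_4 = 10^(6.42/10) = 4.385, G_4 = 10^(13.8/10) = 23.99
Friis cascade:
  F = 1.217 + (2.178 − 1)/67.61 + (2.931 − 1)/3388 + (4.385 − 1)/1156 = 1.238
NF = 10 log₁₀(1.238) = 0.93 dB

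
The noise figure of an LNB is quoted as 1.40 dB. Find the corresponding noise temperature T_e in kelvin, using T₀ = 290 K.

F = 10^(1.40/10) = 1.38038
T_e = (F − 1)·T₀ = (1.38038 − 1) × 290 = 110 K

110 K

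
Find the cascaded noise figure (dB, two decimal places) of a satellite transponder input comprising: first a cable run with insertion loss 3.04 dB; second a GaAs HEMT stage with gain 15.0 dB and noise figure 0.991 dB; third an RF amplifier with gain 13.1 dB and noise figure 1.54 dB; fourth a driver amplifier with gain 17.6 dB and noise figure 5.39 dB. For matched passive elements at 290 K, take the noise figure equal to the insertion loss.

4.09 dB

Convert to linear (a loss of L dB is a gain of −L dB): F_i = 10^(NF_i/10), G_i = 10^(G_i,dB/10)
  Stage 1: F_1 = 10^(3.04/10) = 2.014, G_1 = 10^(−3.04/10) = 0.4966
  Stage 2: F_2 = 10^(0.991/10) = 1.256, G_2 = 10^(15.0/10) = 31.62
  Stage 3: F_3 = 10^(1.54/10) = 1.426, G_3 = 10^(13.1/10) = 20.42
  Stage 4: F_4 = 10^(5.39/10) = 3.459, G_4 = 10^(17.6/10) = 57.54
Friis cascade:
  F = 2.014 + (1.256 − 1)/0.4966 + (1.426 − 1)/15.70 + (3.459 − 1)/320.6 = 2.565
NF = 10 log₁₀(2.565) = 4.09 dB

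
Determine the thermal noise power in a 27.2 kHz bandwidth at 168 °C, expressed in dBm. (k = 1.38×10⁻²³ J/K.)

T = 168 °C + 273.15 = 441.15 K
P_n = kTB = 1.38×10⁻²³ × 441.15 × 2.72×10⁴ = 1.66×10⁻¹⁶ W
In dBm: 10 log₁₀(1.66×10⁻¹⁶ / 10⁻³) = −127.8 dBm

−127.8 dBm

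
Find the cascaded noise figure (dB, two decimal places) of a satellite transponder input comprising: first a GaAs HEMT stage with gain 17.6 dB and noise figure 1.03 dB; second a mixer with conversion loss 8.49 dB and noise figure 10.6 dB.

Convert to linear (a loss of L dB is a gain of −L dB): F_i = 10^(NF_i/10), G_i = 10^(G_i,dB/10)
  Stage 1: F_1 = 10^(1.03/10) = 1.268, G_1 = 10^(17.6/10) = 57.54
  Stage 2: F_2 = 10^(10.6/10) = 11.48, G_2 = 10^(−8.49/10) = 0.1416
Friis cascade:
  F = 1.268 + (11.48 − 1)/57.54 = 1.450
NF = 10 log₁₀(1.450) = 1.61 dB

1.61 dB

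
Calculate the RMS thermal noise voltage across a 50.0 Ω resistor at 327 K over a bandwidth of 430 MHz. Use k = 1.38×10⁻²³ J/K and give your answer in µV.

19.7 µV

V_n = √(4kTRB)
4kTRB = 4 × 1.38×10⁻²³ × 327 × 5.00×10¹ × 4.30×10⁸ = 3.88×10⁻¹⁰ V²
V_n = √(3.88×10⁻¹⁰) = 1.97×10⁻⁵ V = 19.7 µV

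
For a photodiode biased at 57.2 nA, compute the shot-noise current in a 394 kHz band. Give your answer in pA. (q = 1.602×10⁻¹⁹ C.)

I_n = √(2qI·B)
2qI·B = 2 × 1.602×10⁻¹⁹ × 5.72×10⁻⁸ × 3.94×10⁵ = 7.22×10⁻²¹ A²
I_n = √(7.22×10⁻²¹) = 8.50×10⁻¹¹ A = 85.0 pA

85.0 pA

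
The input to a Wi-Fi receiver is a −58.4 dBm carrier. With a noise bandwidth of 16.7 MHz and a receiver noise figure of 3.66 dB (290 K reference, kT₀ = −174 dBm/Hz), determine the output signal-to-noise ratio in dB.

39.7 dB

Noise floor: N = −174 + 10 log₁₀(B) + NF
10 log₁₀(1.67×10⁷) = 72.23 dB
N = −174 + 72.23 + 3.66 = −98.11 dBm
SNR = P_sig − N = −58.4 − (−98.11) = 39.71 dB → 39.7 dB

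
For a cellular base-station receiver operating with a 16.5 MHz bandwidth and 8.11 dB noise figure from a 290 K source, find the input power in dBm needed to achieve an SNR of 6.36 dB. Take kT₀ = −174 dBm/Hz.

Sensitivity = −174 + 10 log₁₀(B) + NF + SNR_min
= −174 + 72.17 + 8.11 + 6.36
= −87.36 dBm → −87.4 dBm

−87.4 dBm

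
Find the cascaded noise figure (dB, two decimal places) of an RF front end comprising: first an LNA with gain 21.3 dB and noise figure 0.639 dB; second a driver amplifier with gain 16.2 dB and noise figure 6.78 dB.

0.74 dB

Convert to linear (a loss of L dB is a gain of −L dB): F_i = 10^(NF_i/10), G_i = 10^(G_i,dB/10)
  Stage 1: F_1 = 10^(0.639/10) = 1.159, G_1 = 10^(21.3/10) = 134.9
  Stage 2: F_2 = 10^(6.78/10) = 4.764, G_2 = 10^(16.2/10) = 41.69
Friis cascade:
  F = 1.159 + (4.764 − 1)/134.9 = 1.186
NF = 10 log₁₀(1.186) = 0.74 dB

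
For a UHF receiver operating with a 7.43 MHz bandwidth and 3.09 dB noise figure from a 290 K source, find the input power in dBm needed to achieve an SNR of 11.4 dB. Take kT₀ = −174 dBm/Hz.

−90.8 dBm

Sensitivity = −174 + 10 log₁₀(B) + NF + SNR_min
= −174 + 68.71 + 3.09 + 11.4
= −90.80 dBm → −90.8 dBm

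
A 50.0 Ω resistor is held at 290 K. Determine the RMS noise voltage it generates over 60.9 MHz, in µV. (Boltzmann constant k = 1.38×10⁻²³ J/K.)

V_n = √(4kTRB)
4kTRB = 4 × 1.38×10⁻²³ × 290 × 5.00×10¹ × 6.09×10⁷ = 4.87×10⁻¹¹ V²
V_n = √(4.87×10⁻¹¹) = 6.98×10⁻⁶ V = 6.98 µV

6.98 µV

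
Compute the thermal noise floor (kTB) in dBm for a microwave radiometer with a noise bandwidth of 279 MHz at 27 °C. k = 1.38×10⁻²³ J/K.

T = 27 °C + 273.15 = 300.15 K
P_n = kTB = 1.38×10⁻²³ × 300.15 × 2.79×10⁸ = 1.16×10⁻¹² W
In dBm: 10 log₁₀(1.16×10⁻¹² / 10⁻³) = −89.4 dBm

−89.4 dBm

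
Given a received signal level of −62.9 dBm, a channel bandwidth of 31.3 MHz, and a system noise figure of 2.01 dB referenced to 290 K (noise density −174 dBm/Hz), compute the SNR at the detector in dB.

Noise floor: N = −174 + 10 log₁₀(B) + NF
10 log₁₀(3.13×10⁷) = 74.96 dB
N = −174 + 74.96 + 2.01 = −97.03 dBm
SNR = P_sig − N = −62.9 − (−97.03) = 34.13 dB → 34.1 dB

34.1 dB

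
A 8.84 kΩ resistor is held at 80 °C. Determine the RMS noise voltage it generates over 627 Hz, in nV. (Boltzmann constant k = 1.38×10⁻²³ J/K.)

T = 80 °C + 273.15 = 353.15 K
V_n = √(4kTRB)
4kTRB = 4 × 1.38×10⁻²³ × 353.15 × 8.84×10³ × 6.27×10² = 1.08×10⁻¹³ V²
V_n = √(1.08×10⁻¹³) = 3.29×10⁻⁷ V = 329 nV

329 nV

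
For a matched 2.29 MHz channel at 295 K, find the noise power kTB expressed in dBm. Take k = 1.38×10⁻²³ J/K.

P_n = kTB = 1.38×10⁻²³ × 295 × 2.29×10⁶ = 9.32×10⁻¹⁵ W
In dBm: 10 log₁₀(9.32×10⁻¹⁵ / 10⁻³) = −110.3 dBm

−110.3 dBm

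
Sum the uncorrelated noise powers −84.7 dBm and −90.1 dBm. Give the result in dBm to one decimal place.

Convert to linear, add, convert back:
P₁ = 3.39×10⁻¹² W, P₂ = 9.77×10⁻¹³ W
P_tot = 4.37×10⁻¹² W → 10 log₁₀(P_tot / 10⁻³) = −83.6 dBm

−83.6 dBm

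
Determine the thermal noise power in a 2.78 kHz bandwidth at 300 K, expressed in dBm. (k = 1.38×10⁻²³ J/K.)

−139.4 dBm

P_n = kTB = 1.38×10⁻²³ × 300 × 2.78×10³ = 1.15×10⁻¹⁷ W
In dBm: 10 log₁₀(1.15×10⁻¹⁷ / 10⁻³) = −139.4 dBm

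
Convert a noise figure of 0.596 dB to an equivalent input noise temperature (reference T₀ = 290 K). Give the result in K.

42.7 K

F = 10^(0.596/10) = 1.1471
T_e = (F − 1)·T₀ = (1.1471 − 1) × 290 = 42.7 K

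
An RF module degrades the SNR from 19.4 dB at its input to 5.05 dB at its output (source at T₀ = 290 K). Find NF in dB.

NF (dB) = SNR_in(dB) − SNR_out(dB) when the source is at T₀
NF = 19.4 − 5.05 = 14.35 dB

14.35 dB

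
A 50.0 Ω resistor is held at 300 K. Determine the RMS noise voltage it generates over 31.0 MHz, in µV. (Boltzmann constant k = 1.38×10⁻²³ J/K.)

5.07 µV

V_n = √(4kTRB)
4kTRB = 4 × 1.38×10⁻²³ × 300 × 5.00×10¹ × 3.10×10⁷ = 2.57×10⁻¹¹ V²
V_n = √(2.57×10⁻¹¹) = 5.07×10⁻⁶ V = 5.07 µV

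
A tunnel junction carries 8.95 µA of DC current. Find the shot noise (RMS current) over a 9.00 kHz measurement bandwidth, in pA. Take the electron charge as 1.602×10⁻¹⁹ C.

I_n = √(2qI·B)
2qI·B = 2 × 1.602×10⁻¹⁹ × 8.95×10⁻⁶ × 9.00×10³ = 2.58×10⁻²⁰ A²
I_n = √(2.58×10⁻²⁰) = 1.61×10⁻¹⁰ A = 161 pA

161 pA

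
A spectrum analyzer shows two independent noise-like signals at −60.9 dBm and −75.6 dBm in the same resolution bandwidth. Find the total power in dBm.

−60.8 dBm

Convert to linear, add, convert back:
P₁ = 8.13×10⁻¹⁰ W, P₂ = 2.75×10⁻¹¹ W
P_tot = 8.40×10⁻¹⁰ W → 10 log₁₀(P_tot / 10⁻³) = −60.8 dBm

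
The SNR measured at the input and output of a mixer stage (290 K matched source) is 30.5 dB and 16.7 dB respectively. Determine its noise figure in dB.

13.8 dB

NF (dB) = SNR_in(dB) − SNR_out(dB) when the source is at T₀
NF = 30.5 − 16.7 = 13.8 dB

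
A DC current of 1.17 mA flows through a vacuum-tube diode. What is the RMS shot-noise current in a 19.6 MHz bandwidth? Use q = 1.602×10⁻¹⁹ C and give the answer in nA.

I_n = √(2qI·B)
2qI·B = 2 × 1.602×10⁻¹⁹ × 1.17×10⁻³ × 1.96×10⁷ = 7.35×10⁻¹⁵ A²
I_n = √(7.35×10⁻¹⁵) = 8.57×10⁻⁸ A = 85.7 nA

85.7 nA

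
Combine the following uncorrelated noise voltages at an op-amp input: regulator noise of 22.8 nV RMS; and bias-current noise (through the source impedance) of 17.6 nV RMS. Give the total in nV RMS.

Uncorrelated sources add in power (mean-square): V_tot = √(ΣV_i²)
V_tot = √[(2.28×10⁻⁸)² + (1.76×10⁻⁸)²] = 2.88×10⁻⁸ V = 28.8 nV

28.8 nV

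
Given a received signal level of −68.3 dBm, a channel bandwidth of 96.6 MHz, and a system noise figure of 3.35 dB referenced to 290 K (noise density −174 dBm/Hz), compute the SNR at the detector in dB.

22.5 dB

Noise floor: N = −174 + 10 log₁₀(B) + NF
10 log₁₀(9.66×10⁷) = 79.85 dB
N = −174 + 79.85 + 3.35 = −90.80 dBm
SNR = P_sig − N = −68.3 − (−90.80) = 22.50 dB → 22.5 dB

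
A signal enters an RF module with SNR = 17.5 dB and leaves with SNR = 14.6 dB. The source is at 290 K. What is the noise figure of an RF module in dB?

NF (dB) = SNR_in(dB) − SNR_out(dB) when the source is at T₀
NF = 17.5 − 14.6 = 2.9 dB

2.9 dB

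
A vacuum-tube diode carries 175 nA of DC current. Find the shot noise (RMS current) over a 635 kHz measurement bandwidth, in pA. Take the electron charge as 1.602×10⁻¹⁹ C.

189 pA

I_n = √(2qI·B)
2qI·B = 2 × 1.602×10⁻¹⁹ × 1.75×10⁻⁷ × 6.35×10⁵ = 3.56×10⁻²⁰ A²
I_n = √(3.56×10⁻²⁰) = 1.89×10⁻¹⁰ A = 189 pA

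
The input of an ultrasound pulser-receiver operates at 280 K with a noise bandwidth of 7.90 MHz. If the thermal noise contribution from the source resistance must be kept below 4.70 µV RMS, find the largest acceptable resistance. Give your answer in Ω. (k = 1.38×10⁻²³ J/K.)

181 Ω

Johnson–Nyquist: V_n = √(4kTRB) ⇒ R = V_n² / (4kTB)
4kTB = 4 × 1.38×10⁻²³ × 280 × 7.90×10⁶ = 1.22×10⁻¹³
R = (4.70×10⁻⁶)² / 1.22×10⁻¹³ = 1.81×10² Ω = 181 Ω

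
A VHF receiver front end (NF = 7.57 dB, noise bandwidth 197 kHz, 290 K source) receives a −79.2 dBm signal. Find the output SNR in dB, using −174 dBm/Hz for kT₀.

34.3 dB

Noise floor: N = −174 + 10 log₁₀(B) + NF
10 log₁₀(1.97×10⁵) = 52.94 dB
N = −174 + 52.94 + 7.57 = −113.49 dBm
SNR = P_sig − N = −79.2 − (−113.49) = 34.29 dB → 34.3 dB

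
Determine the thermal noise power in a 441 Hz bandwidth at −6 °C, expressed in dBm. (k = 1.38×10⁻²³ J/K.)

−147.9 dBm

T = −6 °C + 273.15 = 267.15 K
P_n = kTB = 1.38×10⁻²³ × 267.15 × 4.41×10² = 1.63×10⁻¹⁸ W
In dBm: 10 log₁₀(1.63×10⁻¹⁸ / 10⁻³) = −147.9 dBm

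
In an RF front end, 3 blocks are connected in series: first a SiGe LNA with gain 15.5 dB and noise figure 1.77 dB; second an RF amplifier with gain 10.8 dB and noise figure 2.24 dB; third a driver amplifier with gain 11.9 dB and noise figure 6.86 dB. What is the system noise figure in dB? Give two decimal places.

Convert to linear (a loss of L dB is a gain of −L dB): F_i = 10^(NF_i/10), G_i = 10^(G_i,dB/10)
  Stage 1: F_1 = 10^(1.77/10) = 1.503, G_1 = 10^(15.5/10) = 35.48
  Stage 2: F_2 = 10^(2.24/10) = 1.675, G_2 = 10^(10.8/10) = 12.02
  Stage 3: F_3 = 10^(6.86/10) = 4.853, G_3 = 10^(11.9/10) = 15.49
Friis cascade:
  F = 1.503 + (1.675 − 1)/35.48 + (4.853 − 1)/426.6 = 1.531
NF = 10 log₁₀(1.531) = 1.85 dB

1.85 dB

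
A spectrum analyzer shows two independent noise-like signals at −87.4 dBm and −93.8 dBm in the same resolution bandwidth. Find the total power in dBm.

Convert to linear, add, convert back:
P₁ = 1.82×10⁻¹² W, P₂ = 4.17×10⁻¹³ W
P_tot = 2.24×10⁻¹² W → 10 log₁₀(P_tot / 10⁻³) = −86.5 dBm

−86.5 dBm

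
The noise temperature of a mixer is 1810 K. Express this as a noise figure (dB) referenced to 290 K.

F = 1 + T_e/T₀ = 1 + 1810/290 = 7.24138
NF = 10 log₁₀(7.24138) = 8.60 dB

8.60 dB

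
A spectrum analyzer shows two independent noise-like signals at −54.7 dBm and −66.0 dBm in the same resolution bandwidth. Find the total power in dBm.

Convert to linear, add, convert back:
P₁ = 3.39×10⁻⁹ W, P₂ = 2.51×10⁻¹⁰ W
P_tot = 3.64×10⁻⁹ W → 10 log₁₀(P_tot / 10⁻³) = −54.4 dBm

−54.4 dBm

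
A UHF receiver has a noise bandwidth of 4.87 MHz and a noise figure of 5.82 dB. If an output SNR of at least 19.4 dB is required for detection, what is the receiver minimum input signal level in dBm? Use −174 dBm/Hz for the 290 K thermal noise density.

Sensitivity = −174 + 10 log₁₀(B) + NF + SNR_min
= −174 + 66.88 + 5.82 + 19.4
= −81.90 dBm → −81.9 dBm

−81.9 dBm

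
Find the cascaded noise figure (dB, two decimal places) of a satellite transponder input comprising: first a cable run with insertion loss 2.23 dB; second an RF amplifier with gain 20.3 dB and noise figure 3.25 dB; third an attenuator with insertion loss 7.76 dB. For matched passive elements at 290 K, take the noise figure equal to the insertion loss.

5.57 dB

Convert to linear (a loss of L dB is a gain of −L dB): F_i = 10^(NF_i/10), G_i = 10^(G_i,dB/10)
  Stage 1: F_1 = 10^(2.23/10) = 1.671, G_1 = 10^(−2.23/10) = 0.5984
  Stage 2: F_2 = 10^(3.25/10) = 2.113, G_2 = 10^(20.3/10) = 107.2
  Stage 3: F_3 = 10^(7.76/10) = 5.970, G_3 = 10^(−7.76/10) = 0.1675
Friis cascade:
  F = 1.671 + (2.113 − 1)/0.5984 + (5.970 − 1)/64.12 = 3.609
NF = 10 log₁₀(3.609) = 5.57 dB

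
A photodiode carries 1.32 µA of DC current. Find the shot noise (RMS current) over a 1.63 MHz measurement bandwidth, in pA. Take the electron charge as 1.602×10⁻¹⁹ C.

I_n = √(2qI·B)
2qI·B = 2 × 1.602×10⁻¹⁹ × 1.32×10⁻⁶ × 1.63×10⁶ = 6.89×10⁻¹⁹ A²
I_n = √(6.89×10⁻¹⁹) = 8.30×10⁻¹⁰ A = 830 pA

830 pA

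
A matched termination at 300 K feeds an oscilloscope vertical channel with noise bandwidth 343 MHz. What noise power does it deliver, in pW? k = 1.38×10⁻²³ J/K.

1.42 pW

P_n = kTB = 1.38×10⁻²³ × 300 × 3.43×10⁸ = 1.42×10⁻¹² W = 1.42 pW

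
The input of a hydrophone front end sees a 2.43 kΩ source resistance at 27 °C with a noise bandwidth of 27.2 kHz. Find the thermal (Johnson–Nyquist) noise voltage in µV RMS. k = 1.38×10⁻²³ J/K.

1.05 µV

T = 27 °C + 273.15 = 300.15 K
V_n = √(4kTRB)
4kTRB = 4 × 1.38×10⁻²³ × 300.15 × 2.43×10³ × 2.72×10⁴ = 1.10×10⁻¹² V²
V_n = √(1.10×10⁻¹²) = 1.05×10⁻⁶ V = 1.05 µV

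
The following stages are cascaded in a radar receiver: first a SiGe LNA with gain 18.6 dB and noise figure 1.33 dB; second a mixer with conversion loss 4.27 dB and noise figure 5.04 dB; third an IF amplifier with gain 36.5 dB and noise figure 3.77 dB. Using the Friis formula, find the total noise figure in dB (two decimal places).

1.58 dB

Convert to linear (a loss of L dB is a gain of −L dB): F_i = 10^(NF_i/10), G_i = 10^(G_i,dB/10)
  Stage 1: F_1 = 10^(1.33/10) = 1.358, G_1 = 10^(18.6/10) = 72.44
  Stage 2: F_2 = 10^(5.04/10) = 3.192, G_2 = 10^(−4.27/10) = 0.3741
  Stage 3: F_3 = 10^(3.77/10) = 2.382, G_3 = 10^(36.5/10) = 4467
Friis cascade:
  F = 1.358 + (3.192 − 1)/72.44 + (2.382 − 1)/27.10 = 1.440
NF = 10 log₁₀(1.440) = 1.58 dB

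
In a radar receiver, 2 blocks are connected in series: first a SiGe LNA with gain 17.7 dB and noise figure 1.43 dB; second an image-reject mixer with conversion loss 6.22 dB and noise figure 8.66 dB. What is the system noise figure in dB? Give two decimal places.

Convert to linear (a loss of L dB is a gain of −L dB): F_i = 10^(NF_i/10), G_i = 10^(G_i,dB/10)
  Stage 1: F_1 = 10^(1.43/10) = 1.390, G_1 = 10^(17.7/10) = 58.88
  Stage 2: F_2 = 10^(8.66/10) = 7.345, G_2 = 10^(−6.22/10) = 0.2388
Friis cascade:
  F = 1.390 + (7.345 − 1)/58.88 = 1.498
NF = 10 log₁₀(1.498) = 1.75 dB

1.75 dB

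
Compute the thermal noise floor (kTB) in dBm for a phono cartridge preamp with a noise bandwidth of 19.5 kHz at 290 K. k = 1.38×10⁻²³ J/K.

−131.1 dBm

P_n = kTB = 1.38×10⁻²³ × 290 × 1.95×10⁴ = 7.80×10⁻¹⁷ W
In dBm: 10 log₁₀(7.80×10⁻¹⁷ / 10⁻³) = −131.1 dBm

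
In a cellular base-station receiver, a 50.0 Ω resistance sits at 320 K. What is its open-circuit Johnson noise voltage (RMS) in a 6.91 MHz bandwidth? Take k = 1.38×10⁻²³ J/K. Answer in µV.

V_n = √(4kTRB)
4kTRB = 4 × 1.38×10⁻²³ × 320 × 5.00×10¹ × 6.91×10⁶ = 6.10×10⁻¹² V²
V_n = √(6.10×10⁻¹²) = 2.47×10⁻⁶ V = 2.47 µV

2.47 µV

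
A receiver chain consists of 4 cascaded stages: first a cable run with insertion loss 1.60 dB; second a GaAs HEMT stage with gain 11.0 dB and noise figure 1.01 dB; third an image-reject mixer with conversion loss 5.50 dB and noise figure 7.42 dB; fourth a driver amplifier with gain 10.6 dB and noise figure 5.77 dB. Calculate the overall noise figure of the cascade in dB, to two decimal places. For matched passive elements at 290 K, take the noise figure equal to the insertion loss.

5.41 dB

Convert to linear (a loss of L dB is a gain of −L dB): F_i = 10^(NF_i/10), G_i = 10^(G_i,dB/10)
  Stage 1: F_1 = 10^(1.60/10) = 1.445, G_1 = 10^(−1.60/10) = 0.6918
  Stage 2: F_2 = 10^(1.01/10) = 1.262, G_2 = 10^(11.0/10) = 12.59
  Stage 3: F_3 = 10^(7.42/10) = 5.521, G_3 = 10^(−5.50/10) = 0.2818
  Stage 4: F_4 = 10^(5.77/10) = 3.776, G_4 = 10^(10.6/10) = 11.48
Friis cascade:
  F = 1.445 + (1.262 − 1)/0.6918 + (5.521 − 1)/8.710 + (3.776 − 1)/2.455 = 3.474
NF = 10 log₁₀(3.474) = 5.41 dB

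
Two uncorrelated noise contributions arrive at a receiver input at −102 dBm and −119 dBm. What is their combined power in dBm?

−101.9 dBm

Convert to linear, add, convert back:
P₁ = 6.31×10⁻¹⁴ W, P₂ = 1.26×10⁻¹⁵ W
P_tot = 6.44×10⁻¹⁴ W → 10 log₁₀(P_tot / 10⁻³) = −101.9 dBm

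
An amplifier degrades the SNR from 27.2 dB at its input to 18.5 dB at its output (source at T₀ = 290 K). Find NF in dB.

NF (dB) = SNR_in(dB) − SNR_out(dB) when the source is at T₀
NF = 27.2 − 18.5 = 8.7 dB

8.7 dB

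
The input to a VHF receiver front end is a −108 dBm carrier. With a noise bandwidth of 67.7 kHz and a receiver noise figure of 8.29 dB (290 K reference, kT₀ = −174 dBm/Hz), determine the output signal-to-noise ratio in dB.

9.4 dB

Noise floor: N = −174 + 10 log₁₀(B) + NF
10 log₁₀(6.77×10⁴) = 48.31 dB
N = −174 + 48.31 + 8.29 = −117.40 dBm
SNR = P_sig − N = −108 − (−117.40) = 9.40 dB → 9.4 dB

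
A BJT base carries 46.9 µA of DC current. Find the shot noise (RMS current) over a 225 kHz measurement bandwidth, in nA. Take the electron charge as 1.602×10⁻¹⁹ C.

1.84 nA

I_n = √(2qI·B)
2qI·B = 2 × 1.602×10⁻¹⁹ × 4.69×10⁻⁵ × 2.25×10⁵ = 3.38×10⁻¹⁸ A²
I_n = √(3.38×10⁻¹⁸) = 1.84×10⁻⁹ A = 1.84 nA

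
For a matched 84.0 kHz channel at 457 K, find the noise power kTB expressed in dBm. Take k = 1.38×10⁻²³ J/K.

P_n = kTB = 1.38×10⁻²³ × 457 × 8.40×10⁴ = 5.30×10⁻¹⁶ W
In dBm: 10 log₁₀(5.30×10⁻¹⁶ / 10⁻³) = −122.8 dBm

−122.8 dBm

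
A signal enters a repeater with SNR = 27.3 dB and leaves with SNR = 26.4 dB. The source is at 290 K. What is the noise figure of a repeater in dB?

NF (dB) = SNR_in(dB) − SNR_out(dB) when the source is at T₀
NF = 27.3 − 26.4 = 0.9 dB

0.9 dB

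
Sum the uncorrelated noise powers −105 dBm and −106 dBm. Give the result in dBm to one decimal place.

−102.5 dBm

Convert to linear, add, convert back:
P₁ = 3.16×10⁻¹⁴ W, P₂ = 2.51×10⁻¹⁴ W
P_tot = 5.67×10⁻¹⁴ W → 10 log₁₀(P_tot / 10⁻³) = −102.5 dBm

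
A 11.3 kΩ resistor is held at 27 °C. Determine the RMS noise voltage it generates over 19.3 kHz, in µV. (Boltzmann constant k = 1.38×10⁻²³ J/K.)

1.90 µV

T = 27 °C + 273.15 = 300.15 K
V_n = √(4kTRB)
4kTRB = 4 × 1.38×10⁻²³ × 300.15 × 1.13×10⁴ × 1.93×10⁴ = 3.61×10⁻¹² V²
V_n = √(3.61×10⁻¹²) = 1.90×10⁻⁶ V = 1.90 µV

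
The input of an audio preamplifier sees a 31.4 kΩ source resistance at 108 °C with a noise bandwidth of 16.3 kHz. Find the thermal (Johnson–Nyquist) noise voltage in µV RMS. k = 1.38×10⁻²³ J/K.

T = 108 °C + 273.15 = 381.15 K
V_n = √(4kTRB)
4kTRB = 4 × 1.38×10⁻²³ × 381.15 × 3.14×10⁴ × 1.63×10⁴ = 1.08×10⁻¹¹ V²
V_n = √(1.08×10⁻¹¹) = 3.28×10⁻⁶ V = 3.28 µV

3.28 µV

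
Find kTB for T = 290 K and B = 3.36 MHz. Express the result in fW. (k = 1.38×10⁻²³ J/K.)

13.4 fW

P_n = kTB = 1.38×10⁻²³ × 290 × 3.36×10⁶ = 1.34×10⁻¹⁴ W = 13.4 fW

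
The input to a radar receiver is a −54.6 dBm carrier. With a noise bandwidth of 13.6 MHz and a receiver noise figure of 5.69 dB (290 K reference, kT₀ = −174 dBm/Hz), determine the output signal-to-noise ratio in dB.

Noise floor: N = −174 + 10 log₁₀(B) + NF
10 log₁₀(1.36×10⁷) = 71.34 dB
N = −174 + 71.34 + 5.69 = −96.97 dBm
SNR = P_sig − N = −54.6 − (−96.97) = 42.37 dB → 42.4 dB

42.4 dB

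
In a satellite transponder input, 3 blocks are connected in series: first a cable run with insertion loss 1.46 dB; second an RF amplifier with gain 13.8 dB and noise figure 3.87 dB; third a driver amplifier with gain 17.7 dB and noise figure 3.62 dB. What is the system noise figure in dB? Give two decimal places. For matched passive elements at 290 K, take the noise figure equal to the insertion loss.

Convert to linear (a loss of L dB is a gain of −L dB): F_i = 10^(NF_i/10), G_i = 10^(G_i,dB/10)
  Stage 1: F_1 = 10^(1.46/10) = 1.400, G_1 = 10^(−1.46/10) = 0.7145
  Stage 2: F_2 = 10^(3.87/10) = 2.438, G_2 = 10^(13.8/10) = 23.99
  Stage 3: F_3 = 10^(3.62/10) = 2.301, G_3 = 10^(17.7/10) = 58.88
Friis cascade:
  F = 1.400 + (2.438 − 1)/0.7145 + (2.301 − 1)/17.14 = 3.488
NF = 10 log₁₀(3.488) = 5.43 dB

5.43 dB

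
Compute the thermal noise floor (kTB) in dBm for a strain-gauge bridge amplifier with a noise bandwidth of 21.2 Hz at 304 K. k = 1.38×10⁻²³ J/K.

P_n = kTB = 1.38×10⁻²³ × 304 × 2.12×10¹ = 8.89×10⁻²⁰ W
In dBm: 10 log₁₀(8.89×10⁻²⁰ / 10⁻³) = −160.5 dBm

−160.5 dBm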